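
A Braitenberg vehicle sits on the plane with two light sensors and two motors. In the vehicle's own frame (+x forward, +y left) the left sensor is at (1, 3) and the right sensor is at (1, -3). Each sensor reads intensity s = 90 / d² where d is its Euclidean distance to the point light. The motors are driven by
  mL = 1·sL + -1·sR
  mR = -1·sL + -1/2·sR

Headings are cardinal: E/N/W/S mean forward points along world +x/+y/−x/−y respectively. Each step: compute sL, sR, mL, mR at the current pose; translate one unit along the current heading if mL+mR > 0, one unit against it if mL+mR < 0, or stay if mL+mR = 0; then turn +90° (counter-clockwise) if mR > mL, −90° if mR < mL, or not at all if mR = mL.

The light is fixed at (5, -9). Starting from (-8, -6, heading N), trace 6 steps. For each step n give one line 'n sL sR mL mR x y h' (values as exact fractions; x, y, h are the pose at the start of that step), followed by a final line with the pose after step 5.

0 45/136 45/58 -1755/3944 -2835/3944 -8 -6 N
1 90/169 18/29 -432/4901 -4131/4901 -8 -7 E
2 45/61 9/29 756/1769 -3159/3538 -9 -7 S
3 2/5 10/29 8/145 -83/145 -9 -6 W
4 45/136 45/58 -1755/3944 -2835/3944 -8 -6 N
5 90/169 18/29 -432/4901 -4131/4901 -8 -7 E
final -9 -7 S

n=0: pose=(-8,-6,N); sL=45/136, sR=45/58; mL=-1755/3944, mR=-2835/3944; mL+mR=-135/116 → advance -1; mR−mL=-135/493 → turn -1·90°
n=1: pose=(-8,-7,E); sL=90/169, sR=18/29; mL=-432/4901, mR=-4131/4901; mL+mR=-27/29 → advance -1; mR−mL=-3699/4901 → turn -1·90°
n=2: pose=(-9,-7,S); sL=45/61, sR=9/29; mL=756/1769, mR=-3159/3538; mL+mR=-27/58 → advance -1; mR−mL=-4671/3538 → turn -1·90°
n=3: pose=(-9,-6,W); sL=2/5, sR=10/29; mL=8/145, mR=-83/145; mL+mR=-15/29 → advance -1; mR−mL=-91/145 → turn -1·90°
n=4: pose=(-8,-6,N); sL=45/136, sR=45/58; mL=-1755/3944, mR=-2835/3944; mL+mR=-135/116 → advance -1; mR−mL=-135/493 → turn -1·90°
n=5: pose=(-8,-7,E); sL=90/169, sR=18/29; mL=-432/4901, mR=-4131/4901; mL+mR=-27/29 → advance -1; mR−mL=-3699/4901 → turn -1·90°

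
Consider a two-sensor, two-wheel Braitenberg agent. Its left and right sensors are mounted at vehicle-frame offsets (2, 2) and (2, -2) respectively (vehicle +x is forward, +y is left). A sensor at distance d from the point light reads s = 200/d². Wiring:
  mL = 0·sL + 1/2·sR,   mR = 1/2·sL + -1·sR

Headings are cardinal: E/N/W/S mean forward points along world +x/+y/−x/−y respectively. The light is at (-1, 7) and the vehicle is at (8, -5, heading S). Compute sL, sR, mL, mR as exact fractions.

left sensor world pos  = (10, -7); dL² = 317
right sensor world pos = (6, -7); dR² = 245
sL = 200/317 = 200/317
sR = 200/245 = 40/49
mL = 0·sL + 1/2·sR = 20/49
mR = 1/2·sL + -1·sR = -7780/15533

200/317 40/49 20/49 -7780/15533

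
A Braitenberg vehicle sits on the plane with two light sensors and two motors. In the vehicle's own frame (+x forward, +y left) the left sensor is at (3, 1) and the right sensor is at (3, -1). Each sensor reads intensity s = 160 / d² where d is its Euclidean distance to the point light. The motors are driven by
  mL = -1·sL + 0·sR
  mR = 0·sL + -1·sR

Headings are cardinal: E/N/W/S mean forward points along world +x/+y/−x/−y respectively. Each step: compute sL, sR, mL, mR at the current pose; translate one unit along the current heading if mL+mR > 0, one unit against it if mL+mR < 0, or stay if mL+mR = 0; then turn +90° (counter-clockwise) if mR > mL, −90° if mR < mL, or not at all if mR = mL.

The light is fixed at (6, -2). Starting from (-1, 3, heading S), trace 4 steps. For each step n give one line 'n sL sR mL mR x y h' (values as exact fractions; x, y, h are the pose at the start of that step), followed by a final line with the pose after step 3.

n=0: pose=(-1,3,S); sL=4, sR=40/17; mL=-4, mR=-40/17; mL+mR=-108/17 → advance -1; mR−mL=28/17 → turn +1·90°
n=1: pose=(-1,4,E); sL=32/13, sR=160/41; mL=-32/13, mR=-160/41; mL+mR=-3392/533 → advance -1; mR−mL=-768/533 → turn -1·90°
n=2: pose=(-2,4,S); sL=80/29, sR=16/9; mL=-80/29, mR=-16/9; mL+mR=-1184/261 → advance -1; mR−mL=256/261 → turn +1·90°
n=3: pose=(-2,5,E); sL=160/89, sR=160/61; mL=-160/89, mR=-160/61; mL+mR=-24000/5429 → advance -1; mR−mL=-4480/5429 → turn -1·90°

0 4 40/17 -4 -40/17 -1 3 S
1 32/13 160/41 -32/13 -160/41 -1 4 E
2 80/29 16/9 -80/29 -16/9 -2 4 S
3 160/89 160/61 -160/89 -160/61 -2 5 E
final -3 5 S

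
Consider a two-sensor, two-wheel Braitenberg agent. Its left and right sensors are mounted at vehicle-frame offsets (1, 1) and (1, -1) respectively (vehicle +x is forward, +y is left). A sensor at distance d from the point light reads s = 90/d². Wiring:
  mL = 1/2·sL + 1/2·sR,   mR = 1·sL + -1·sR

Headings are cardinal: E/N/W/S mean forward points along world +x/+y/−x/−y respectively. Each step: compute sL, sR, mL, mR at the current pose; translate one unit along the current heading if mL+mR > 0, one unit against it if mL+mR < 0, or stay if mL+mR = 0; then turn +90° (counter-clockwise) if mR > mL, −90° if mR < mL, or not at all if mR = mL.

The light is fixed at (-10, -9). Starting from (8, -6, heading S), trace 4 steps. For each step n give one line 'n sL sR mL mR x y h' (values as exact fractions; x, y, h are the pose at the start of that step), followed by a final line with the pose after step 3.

0 18/73 90/293 5922/21389 -1296/21389 8 -6 S
1 9/29 45/149 1323/4321 36/4321 8 -7 W
2 18/53 10/37 598/1961 136/1961 7 -7 N
3 9/34 45/164 1503/5576 -27/2788 7 -6 E
final 8 -6 S

n=0: pose=(8,-6,S); sL=18/73, sR=90/293; mL=5922/21389, mR=-1296/21389; mL+mR=4626/21389 → advance +1; mR−mL=-7218/21389 → turn -1·90°
n=1: pose=(8,-7,W); sL=9/29, sR=45/149; mL=1323/4321, mR=36/4321; mL+mR=1359/4321 → advance +1; mR−mL=-1287/4321 → turn -1·90°
n=2: pose=(7,-7,N); sL=18/53, sR=10/37; mL=598/1961, mR=136/1961; mL+mR=734/1961 → advance +1; mR−mL=-462/1961 → turn -1·90°
n=3: pose=(7,-6,E); sL=9/34, sR=45/164; mL=1503/5576, mR=-27/2788; mL+mR=1449/5576 → advance +1; mR−mL=-1557/5576 → turn -1·90°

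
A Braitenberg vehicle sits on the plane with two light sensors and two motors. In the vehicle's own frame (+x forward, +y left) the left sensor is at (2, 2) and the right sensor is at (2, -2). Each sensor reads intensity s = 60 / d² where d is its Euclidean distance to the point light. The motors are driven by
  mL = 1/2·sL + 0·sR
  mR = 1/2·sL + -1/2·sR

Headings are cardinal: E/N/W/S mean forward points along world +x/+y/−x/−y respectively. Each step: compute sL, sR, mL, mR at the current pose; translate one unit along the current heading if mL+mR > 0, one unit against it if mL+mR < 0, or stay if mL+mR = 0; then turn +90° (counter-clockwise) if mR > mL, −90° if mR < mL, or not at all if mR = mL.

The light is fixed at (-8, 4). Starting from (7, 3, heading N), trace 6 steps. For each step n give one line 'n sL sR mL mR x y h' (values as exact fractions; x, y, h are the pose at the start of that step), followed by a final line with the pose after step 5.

0 6/17 6/29 3/17 36/493 7 3 N
1 60/293 60/293 30/293 0 7 4 E
2 15/82 3/10 15/164 -12/205 8 4 S
3 12/41 60/197 6/41 -48/8077 8 3 W
4 6/17 6/29 3/17 36/493 7 3 N
5 60/293 60/293 30/293 0 7 4 E
final 8 4 S

n=0: pose=(7,3,N); sL=6/17, sR=6/29; mL=3/17, mR=36/493; mL+mR=123/493 → advance +1; mR−mL=-3/29 → turn -1·90°
n=1: pose=(7,4,E); sL=60/293, sR=60/293; mL=30/293, mR=0; mL+mR=30/293 → advance +1; mR−mL=-30/293 → turn -1·90°
n=2: pose=(8,4,S); sL=15/82, sR=3/10; mL=15/164, mR=-12/205; mL+mR=27/820 → advance +1; mR−mL=-3/20 → turn -1·90°
n=3: pose=(8,3,W); sL=12/41, sR=60/197; mL=6/41, mR=-48/8077; mL+mR=1134/8077 → advance +1; mR−mL=-30/197 → turn -1·90°
n=4: pose=(7,3,N); sL=6/17, sR=6/29; mL=3/17, mR=36/493; mL+mR=123/493 → advance +1; mR−mL=-3/29 → turn -1·90°
n=5: pose=(7,4,E); sL=60/293, sR=60/293; mL=30/293, mR=0; mL+mR=30/293 → advance +1; mR−mL=-30/293 → turn -1·90°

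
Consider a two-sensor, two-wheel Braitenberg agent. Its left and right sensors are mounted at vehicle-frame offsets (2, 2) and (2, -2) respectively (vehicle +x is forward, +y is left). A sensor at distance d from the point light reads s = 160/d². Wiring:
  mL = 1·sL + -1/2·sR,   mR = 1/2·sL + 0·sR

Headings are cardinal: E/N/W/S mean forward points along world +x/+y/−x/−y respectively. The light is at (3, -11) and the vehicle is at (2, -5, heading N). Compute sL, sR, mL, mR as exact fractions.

left sensor world pos  = (0, -3); dL² = 73
right sensor world pos = (4, -3); dR² = 65
sL = 160/73 = 160/73
sR = 160/65 = 32/13
mL = 1·sL + -1/2·sR = 912/949
mR = 1/2·sL + 0·sR = 80/73

160/73 32/13 912/949 80/73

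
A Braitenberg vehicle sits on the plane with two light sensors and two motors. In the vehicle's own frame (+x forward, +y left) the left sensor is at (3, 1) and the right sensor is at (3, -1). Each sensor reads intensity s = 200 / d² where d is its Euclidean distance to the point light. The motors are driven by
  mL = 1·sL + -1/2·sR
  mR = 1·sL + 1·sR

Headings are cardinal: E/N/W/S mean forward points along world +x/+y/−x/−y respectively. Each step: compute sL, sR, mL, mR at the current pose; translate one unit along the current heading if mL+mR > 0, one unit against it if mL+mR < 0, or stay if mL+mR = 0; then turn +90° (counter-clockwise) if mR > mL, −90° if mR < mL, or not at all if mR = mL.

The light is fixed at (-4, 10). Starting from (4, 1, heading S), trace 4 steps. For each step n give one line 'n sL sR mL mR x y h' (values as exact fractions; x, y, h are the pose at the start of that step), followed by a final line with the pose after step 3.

0 8/9 200/193 644/1737 3344/1737 4 1 S
1 100/101 100/121 7050/12221 22200/12221 4 0 E
2 200/113 200/149 18500/16837 52400/16837 5 0 N
3 25/17 2 8/17 59/17 5 1 W
final 4 1 S

n=0: pose=(4,1,S); sL=8/9, sR=200/193; mL=644/1737, mR=3344/1737; mL+mR=3988/1737 → advance +1; mR−mL=300/193 → turn +1·90°
n=1: pose=(4,0,E); sL=100/101, sR=100/121; mL=7050/12221, mR=22200/12221; mL+mR=29250/12221 → advance +1; mR−mL=150/121 → turn +1·90°
n=2: pose=(5,0,N); sL=200/113, sR=200/149; mL=18500/16837, mR=52400/16837; mL+mR=70900/16837 → advance +1; mR−mL=300/149 → turn +1·90°
n=3: pose=(5,1,W); sL=25/17, sR=2; mL=8/17, mR=59/17; mL+mR=67/17 → advance +1; mR−mL=3 → turn +1·90°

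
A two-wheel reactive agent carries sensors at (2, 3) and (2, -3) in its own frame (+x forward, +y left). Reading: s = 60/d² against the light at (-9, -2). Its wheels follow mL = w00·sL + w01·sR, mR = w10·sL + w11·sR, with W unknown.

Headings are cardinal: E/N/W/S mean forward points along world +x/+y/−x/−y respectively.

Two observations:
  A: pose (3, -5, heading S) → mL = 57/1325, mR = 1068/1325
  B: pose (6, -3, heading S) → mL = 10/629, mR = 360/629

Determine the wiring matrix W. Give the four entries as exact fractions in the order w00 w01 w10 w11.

obs A: pose=(3,-5,S) → sL=6/25, sR=30/53, mL=57/1325, mR=1068/1325
obs B: pose=(6,-3,S) → sL=20/111, sR=20/51, mL=10/629, mR=360/629
sensor matrix S = [[6/25, 30/53], [20/111, 20/51]]; det S = -1312/166685
solve [mL_A; mL_B] = S·[w00; w01] and [mR_A; mR_B] = S·[w10; w11]:
  w00 = -1, w01 = 1/2, w10 = 1, w11 = 1

-1 1/2 1 1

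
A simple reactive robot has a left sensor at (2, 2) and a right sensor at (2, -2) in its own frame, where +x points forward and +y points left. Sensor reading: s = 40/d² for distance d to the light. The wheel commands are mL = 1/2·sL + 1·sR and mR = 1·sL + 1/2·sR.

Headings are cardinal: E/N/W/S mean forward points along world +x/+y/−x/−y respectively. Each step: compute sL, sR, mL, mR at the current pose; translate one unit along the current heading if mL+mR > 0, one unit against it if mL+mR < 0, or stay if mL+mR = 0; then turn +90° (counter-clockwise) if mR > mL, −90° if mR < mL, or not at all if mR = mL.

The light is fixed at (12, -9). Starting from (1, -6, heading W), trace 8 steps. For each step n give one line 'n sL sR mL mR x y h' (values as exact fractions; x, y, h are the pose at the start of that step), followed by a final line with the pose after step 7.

n=0: pose=(1,-6,W); sL=4/17, sR=20/97; mL=534/1649, mR=558/1649; mL+mR=1092/1649 → advance +1; mR−mL=24/1649 → turn +1·90°
n=1: pose=(0,-6,S); sL=40/101, sR=40/197; mL=7980/19897, mR=9900/19897; mL+mR=17880/19897 → advance +1; mR−mL=1920/19897 → turn +1·90°
n=2: pose=(0,-7,E); sL=10/29, sR=2/5; mL=83/145, mR=79/145; mL+mR=162/145 → advance +1; mR−mL=-4/145 → turn -1·90°
n=3: pose=(1,-7,S); sL=40/81, sR=40/169; mL=6620/13689, mR=8380/13689; mL+mR=5000/4563 → advance +1; mR−mL=1760/13689 → turn +1·90°
n=4: pose=(1,-8,E); sL=4/9, sR=20/41; mL=262/369, mR=254/369; mL+mR=172/123 → advance +1; mR−mL=-8/369 → turn -1·90°
n=5: pose=(2,-8,S); sL=8/13, sR=8/29; mL=220/377, mR=284/377; mL+mR=504/377 → advance +1; mR−mL=64/377 → turn +1·90°
n=6: pose=(2,-9,E); sL=10/17, sR=10/17; mL=15/17, mR=15/17; mL+mR=30/17 → advance +1; mR−mL=0 → turn +0·90°
n=7: pose=(3,-9,E); sL=40/53, sR=40/53; mL=60/53, mR=60/53; mL+mR=120/53 → advance +1; mR−mL=0 → turn +0·90°

0 4/17 20/97 534/1649 558/1649 1 -6 W
1 40/101 40/197 7980/19897 9900/19897 0 -6 S
2 10/29 2/5 83/145 79/145 0 -7 E
3 40/81 40/169 6620/13689 8380/13689 1 -7 S
4 4/9 20/41 262/369 254/369 1 -8 E
5 8/13 8/29 220/377 284/377 2 -8 S
6 10/17 10/17 15/17 15/17 2 -9 E
7 40/53 40/53 60/53 60/53 3 -9 E
final 4 -9 E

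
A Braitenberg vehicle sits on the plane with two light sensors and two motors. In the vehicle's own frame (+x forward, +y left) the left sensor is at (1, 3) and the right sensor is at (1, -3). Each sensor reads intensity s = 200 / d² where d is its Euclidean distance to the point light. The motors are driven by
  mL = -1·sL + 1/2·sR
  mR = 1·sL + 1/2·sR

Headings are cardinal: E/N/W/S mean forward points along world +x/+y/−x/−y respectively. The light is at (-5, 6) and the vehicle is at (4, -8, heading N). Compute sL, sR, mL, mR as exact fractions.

left sensor world pos  = (1, -7); dL² = 205
right sensor world pos = (7, -7); dR² = 313
sL = 200/205 = 40/41
sR = 200/313 = 200/313
mL = -1·sL + 1/2·sR = -8420/12833
mR = 1·sL + 1/2·sR = 16620/12833

40/41 200/313 -8420/12833 16620/12833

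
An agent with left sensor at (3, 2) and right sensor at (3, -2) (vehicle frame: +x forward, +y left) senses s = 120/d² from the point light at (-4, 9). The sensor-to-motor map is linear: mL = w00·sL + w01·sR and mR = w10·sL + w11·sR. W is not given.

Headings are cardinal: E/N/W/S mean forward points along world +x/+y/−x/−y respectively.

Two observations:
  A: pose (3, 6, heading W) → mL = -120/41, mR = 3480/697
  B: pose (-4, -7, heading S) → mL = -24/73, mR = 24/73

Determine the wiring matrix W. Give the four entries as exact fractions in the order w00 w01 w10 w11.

-1 0 1/2 1/2

obs A: pose=(3,6,W) → sL=120/41, sR=120/17, mL=-120/41, mR=3480/697
obs B: pose=(-4,-7,S) → sL=24/73, sR=24/73, mL=-24/73, mR=24/73
sensor matrix S = [[120/41, 120/17], [24/73, 24/73]]; det S = -69120/50881
solve [mL_A; mL_B] = S·[w00; w01] and [mR_A; mR_B] = S·[w10; w11]:
  w00 = -1, w01 = 0, w10 = 1/2, w11 = 1/2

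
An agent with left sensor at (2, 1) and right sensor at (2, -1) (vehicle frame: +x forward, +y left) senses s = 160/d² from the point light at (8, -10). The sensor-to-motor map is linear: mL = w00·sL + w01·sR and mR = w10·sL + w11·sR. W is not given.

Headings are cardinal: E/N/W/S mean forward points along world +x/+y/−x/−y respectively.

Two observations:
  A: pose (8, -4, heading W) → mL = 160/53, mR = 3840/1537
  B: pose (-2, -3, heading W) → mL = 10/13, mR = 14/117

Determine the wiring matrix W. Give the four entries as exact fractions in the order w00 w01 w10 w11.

obs A: pose=(8,-4,W) → sL=160/29, sR=160/53, mL=160/53, mR=3840/1537
obs B: pose=(-2,-3,W) → sL=8/9, sR=10/13, mL=10/13, mR=14/117
sensor matrix S = [[160/29, 160/53], [8/9, 10/13]]; det S = 280640/179829
solve [mL_A; mL_B] = S·[w00; w01] and [mR_A; mR_B] = S·[w10; w11]:
  w00 = 0, w01 = 1, w10 = 1, w11 = -1

0 1 1 -1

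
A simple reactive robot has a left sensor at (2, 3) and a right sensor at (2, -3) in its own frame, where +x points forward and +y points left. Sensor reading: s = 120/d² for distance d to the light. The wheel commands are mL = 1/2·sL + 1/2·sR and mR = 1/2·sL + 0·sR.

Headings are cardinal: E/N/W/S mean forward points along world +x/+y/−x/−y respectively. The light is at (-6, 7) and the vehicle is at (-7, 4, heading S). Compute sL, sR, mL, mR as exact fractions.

left sensor world pos  = (-4, 2); dL² = 29
right sensor world pos = (-10, 2); dR² = 41
sL = 120/29 = 120/29
sR = 120/41 = 120/41
mL = 1/2·sL + 1/2·sR = 4200/1189
mR = 1/2·sL + 0·sR = 60/29

120/29 120/41 4200/1189 60/29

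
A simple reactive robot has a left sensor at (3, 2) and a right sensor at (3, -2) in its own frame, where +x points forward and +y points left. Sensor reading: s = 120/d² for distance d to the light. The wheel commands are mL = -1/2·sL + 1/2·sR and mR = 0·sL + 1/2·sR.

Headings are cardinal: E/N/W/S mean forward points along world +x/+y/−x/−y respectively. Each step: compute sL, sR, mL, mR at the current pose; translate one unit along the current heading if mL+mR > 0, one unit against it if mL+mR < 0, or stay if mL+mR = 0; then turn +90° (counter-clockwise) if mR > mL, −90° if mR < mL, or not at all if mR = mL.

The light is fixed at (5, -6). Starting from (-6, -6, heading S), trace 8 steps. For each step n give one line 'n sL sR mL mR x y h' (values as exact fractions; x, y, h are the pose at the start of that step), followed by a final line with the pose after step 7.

0 4/3 60/89 -88/267 30/89 -6 -6 S
1 24/13 120/73 -96/949 60/73 -6 -7 E
2 30/37 30/17 300/629 15/17 -5 -7 N
3 120/173 120/173 0 60/173 -5 -6 W
4 4/3 60/89 -88/267 30/89 -6 -6 S
5 24/13 120/73 -96/949 60/73 -6 -7 E
6 30/37 30/17 300/629 15/17 -5 -7 N
7 120/173 120/173 0 60/173 -5 -6 W
final -6 -6 S

n=0: pose=(-6,-6,S); sL=4/3, sR=60/89; mL=-88/267, mR=30/89; mL+mR=2/267 → advance +1; mR−mL=2/3 → turn +1·90°
n=1: pose=(-6,-7,E); sL=24/13, sR=120/73; mL=-96/949, mR=60/73; mL+mR=684/949 → advance +1; mR−mL=12/13 → turn +1·90°
n=2: pose=(-5,-7,N); sL=30/37, sR=30/17; mL=300/629, mR=15/17; mL+mR=855/629 → advance +1; mR−mL=15/37 → turn +1·90°
n=3: pose=(-5,-6,W); sL=120/173, sR=120/173; mL=0, mR=60/173; mL+mR=60/173 → advance +1; mR−mL=60/173 → turn +1·90°
n=4: pose=(-6,-6,S); sL=4/3, sR=60/89; mL=-88/267, mR=30/89; mL+mR=2/267 → advance +1; mR−mL=2/3 → turn +1·90°
n=5: pose=(-6,-7,E); sL=24/13, sR=120/73; mL=-96/949, mR=60/73; mL+mR=684/949 → advance +1; mR−mL=12/13 → turn +1·90°
n=6: pose=(-5,-7,N); sL=30/37, sR=30/17; mL=300/629, mR=15/17; mL+mR=855/629 → advance +1; mR−mL=15/37 → turn +1·90°
n=7: pose=(-5,-6,W); sL=120/173, sR=120/173; mL=0, mR=60/173; mL+mR=60/173 → advance +1; mR−mL=60/173 → turn +1·90°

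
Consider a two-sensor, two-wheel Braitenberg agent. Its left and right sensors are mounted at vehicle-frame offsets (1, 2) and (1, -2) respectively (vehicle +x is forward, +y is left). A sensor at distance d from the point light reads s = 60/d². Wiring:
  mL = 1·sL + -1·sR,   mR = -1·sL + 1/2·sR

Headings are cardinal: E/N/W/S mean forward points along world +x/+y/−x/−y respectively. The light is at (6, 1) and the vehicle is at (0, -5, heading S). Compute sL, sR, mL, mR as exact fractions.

12/13 60/113 576/1469 -966/1469

left sensor world pos  = (2, -6); dL² = 65
right sensor world pos = (-2, -6); dR² = 113
sL = 60/65 = 12/13
sR = 60/113 = 60/113
mL = 1·sL + -1·sR = 576/1469
mR = -1·sL + 1/2·sR = -966/1469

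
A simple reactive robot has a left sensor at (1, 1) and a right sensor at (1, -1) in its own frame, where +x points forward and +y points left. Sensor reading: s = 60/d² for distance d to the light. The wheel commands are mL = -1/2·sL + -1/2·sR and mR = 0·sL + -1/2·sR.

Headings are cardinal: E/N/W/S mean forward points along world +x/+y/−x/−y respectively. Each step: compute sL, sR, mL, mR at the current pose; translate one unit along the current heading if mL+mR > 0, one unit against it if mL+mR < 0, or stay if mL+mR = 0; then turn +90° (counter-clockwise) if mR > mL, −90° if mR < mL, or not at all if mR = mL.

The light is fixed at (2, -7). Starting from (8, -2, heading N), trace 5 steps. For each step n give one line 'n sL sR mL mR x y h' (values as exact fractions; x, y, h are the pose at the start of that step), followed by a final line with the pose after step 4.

0 60/61 12/17 -876/1037 -6/17 8 -2 N
1 30/17 6/5 -126/85 -3/5 8 -3 W
2 60/73 4/3 -236/219 -2/3 9 -3 S
3 3/5 3/4 -27/40 -3/8 9 -2 E
4 60/61 12/17 -876/1037 -6/17 8 -2 N
final 8 -3 W

n=0: pose=(8,-2,N); sL=60/61, sR=12/17; mL=-876/1037, mR=-6/17; mL+mR=-1242/1037 → advance -1; mR−mL=30/61 → turn +1·90°
n=1: pose=(8,-3,W); sL=30/17, sR=6/5; mL=-126/85, mR=-3/5; mL+mR=-177/85 → advance -1; mR−mL=15/17 → turn +1·90°
n=2: pose=(9,-3,S); sL=60/73, sR=4/3; mL=-236/219, mR=-2/3; mL+mR=-382/219 → advance -1; mR−mL=30/73 → turn +1·90°
n=3: pose=(9,-2,E); sL=3/5, sR=3/4; mL=-27/40, mR=-3/8; mL+mR=-21/20 → advance -1; mR−mL=3/10 → turn +1·90°
n=4: pose=(8,-2,N); sL=60/61, sR=12/17; mL=-876/1037, mR=-6/17; mL+mR=-1242/1037 → advance -1; mR−mL=30/61 → turn +1·90°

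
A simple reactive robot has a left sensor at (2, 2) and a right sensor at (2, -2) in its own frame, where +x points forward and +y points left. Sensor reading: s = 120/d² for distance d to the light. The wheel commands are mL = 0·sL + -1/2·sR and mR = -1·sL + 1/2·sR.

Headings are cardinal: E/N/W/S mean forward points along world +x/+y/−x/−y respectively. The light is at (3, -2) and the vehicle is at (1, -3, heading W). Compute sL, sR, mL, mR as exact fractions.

24/5 120/17 -60/17 -108/85

left sensor world pos  = (-1, -5); dL² = 25
right sensor world pos = (-1, -1); dR² = 17
sL = 120/25 = 24/5
sR = 120/17 = 120/17
mL = 0·sL + -1/2·sR = -60/17
mR = -1·sL + 1/2·sR = -108/85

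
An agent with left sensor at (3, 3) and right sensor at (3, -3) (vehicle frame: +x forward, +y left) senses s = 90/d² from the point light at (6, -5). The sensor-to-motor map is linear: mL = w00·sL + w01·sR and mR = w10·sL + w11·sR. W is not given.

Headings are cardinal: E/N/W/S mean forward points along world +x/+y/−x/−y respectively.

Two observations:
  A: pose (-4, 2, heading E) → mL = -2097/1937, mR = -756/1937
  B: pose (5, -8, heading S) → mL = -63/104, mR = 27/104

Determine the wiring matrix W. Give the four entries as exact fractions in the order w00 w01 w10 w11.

obs A: pose=(-4,2,E) → sL=90/149, sR=18/13, mL=-2097/1937, mR=-756/1937
obs B: pose=(5,-8,S) → sL=9/4, sR=45/26, mL=-63/104, mR=27/104
sensor matrix S = [[90/149, 18/13], [9/4, 45/26]]; det S = -8019/3874
solve [mL_A; mL_B] = S·[w00; w01] and [mR_A; mR_B] = S·[w10; w11]:
  w00 = 1/2, w01 = -1, w10 = 1/2, w11 = -1/2

1/2 -1 1/2 -1/2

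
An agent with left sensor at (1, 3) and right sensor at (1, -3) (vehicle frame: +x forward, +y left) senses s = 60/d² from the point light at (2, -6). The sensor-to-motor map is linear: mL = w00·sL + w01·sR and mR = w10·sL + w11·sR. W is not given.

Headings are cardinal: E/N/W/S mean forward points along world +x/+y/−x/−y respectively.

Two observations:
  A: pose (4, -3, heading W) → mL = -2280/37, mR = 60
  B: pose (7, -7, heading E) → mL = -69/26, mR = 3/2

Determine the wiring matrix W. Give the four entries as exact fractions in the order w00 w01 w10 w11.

-1 -1 1 0

obs A: pose=(4,-3,W) → sL=60, sR=60/37, mL=-2280/37, mR=60
obs B: pose=(7,-7,E) → sL=3/2, sR=15/13, mL=-69/26, mR=3/2
sensor matrix S = [[60, 60/37], [3/2, 15/13]]; det S = 32130/481
solve [mL_A; mL_B] = S·[w00; w01] and [mR_A; mR_B] = S·[w10; w11]:
  w00 = -1, w01 = -1, w10 = 1, w11 = 0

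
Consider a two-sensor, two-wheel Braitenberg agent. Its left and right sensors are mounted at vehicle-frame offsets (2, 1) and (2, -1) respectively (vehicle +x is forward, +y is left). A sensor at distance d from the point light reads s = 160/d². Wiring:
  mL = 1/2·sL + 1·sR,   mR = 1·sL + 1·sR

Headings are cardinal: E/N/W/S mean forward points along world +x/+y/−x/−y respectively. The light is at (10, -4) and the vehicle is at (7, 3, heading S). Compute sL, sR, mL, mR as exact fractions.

160/29 160/41 7920/1189 11200/1189

left sensor world pos  = (8, 1); dL² = 29
right sensor world pos = (6, 1); dR² = 41
sL = 160/29 = 160/29
sR = 160/41 = 160/41
mL = 1/2·sL + 1·sR = 7920/1189
mR = 1·sL + 1·sR = 11200/1189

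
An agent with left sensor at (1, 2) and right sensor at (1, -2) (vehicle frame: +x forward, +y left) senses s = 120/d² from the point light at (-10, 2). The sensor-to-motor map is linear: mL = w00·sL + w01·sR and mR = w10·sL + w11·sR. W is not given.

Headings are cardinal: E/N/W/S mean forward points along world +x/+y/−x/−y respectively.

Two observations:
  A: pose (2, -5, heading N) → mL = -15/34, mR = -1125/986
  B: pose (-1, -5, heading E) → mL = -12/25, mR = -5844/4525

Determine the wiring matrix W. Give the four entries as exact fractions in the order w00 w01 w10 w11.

obs A: pose=(2,-5,N) → sL=15/17, sR=15/29, mL=-15/34, mR=-1125/986
obs B: pose=(-1,-5,E) → sL=24/25, sR=120/181, mL=-12/25, mR=-5844/4525
sensor matrix S = [[15/17, 15/29], [24/25, 120/181]]; det S = 39456/446165
solve [mL_A; mL_B] = S·[w00; w01] and [mR_A; mR_B] = S·[w10; w11]:
  w00 = -1/2, w01 = 0, w10 = -1, w11 = -1/2

-1/2 0 -1 -1/2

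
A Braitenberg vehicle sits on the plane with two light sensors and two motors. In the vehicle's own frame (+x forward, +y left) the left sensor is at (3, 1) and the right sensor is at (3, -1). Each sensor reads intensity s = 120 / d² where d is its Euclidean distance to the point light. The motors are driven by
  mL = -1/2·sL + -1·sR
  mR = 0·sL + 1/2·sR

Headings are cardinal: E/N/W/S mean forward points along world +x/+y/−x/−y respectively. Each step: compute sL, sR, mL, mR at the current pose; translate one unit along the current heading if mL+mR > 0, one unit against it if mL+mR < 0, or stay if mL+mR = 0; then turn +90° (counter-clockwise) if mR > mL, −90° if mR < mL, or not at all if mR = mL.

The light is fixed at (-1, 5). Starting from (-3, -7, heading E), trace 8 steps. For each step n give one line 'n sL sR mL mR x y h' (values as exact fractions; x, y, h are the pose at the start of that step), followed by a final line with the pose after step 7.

0 60/61 12/17 -1242/1037 6/17 -3 -7 E
1 120/97 24/17 -3348/1649 12/17 -4 -7 N
2 15/29 2/3 -161/174 1/3 -4 -8 W
3 120/257 24/53 -9348/13621 12/53 -3 -8 S
4 60/61 12/17 -1242/1037 6/17 -3 -7 E
5 120/97 24/17 -3348/1649 12/17 -4 -7 N
6 15/29 2/3 -161/174 1/3 -4 -8 W
7 120/257 24/53 -9348/13621 12/53 -3 -8 S
final -3 -7 E

n=0: pose=(-3,-7,E); sL=60/61, sR=12/17; mL=-1242/1037, mR=6/17; mL+mR=-876/1037 → advance -1; mR−mL=1608/1037 → turn +1·90°
n=1: pose=(-4,-7,N); sL=120/97, sR=24/17; mL=-3348/1649, mR=12/17; mL+mR=-2184/1649 → advance -1; mR−mL=4512/1649 → turn +1·90°
n=2: pose=(-4,-8,W); sL=15/29, sR=2/3; mL=-161/174, mR=1/3; mL+mR=-103/174 → advance -1; mR−mL=73/58 → turn +1·90°
n=3: pose=(-3,-8,S); sL=120/257, sR=24/53; mL=-9348/13621, mR=12/53; mL+mR=-6264/13621 → advance -1; mR−mL=12432/13621 → turn +1·90°
n=4: pose=(-3,-7,E); sL=60/61, sR=12/17; mL=-1242/1037, mR=6/17; mL+mR=-876/1037 → advance -1; mR−mL=1608/1037 → turn +1·90°
n=5: pose=(-4,-7,N); sL=120/97, sR=24/17; mL=-3348/1649, mR=12/17; mL+mR=-2184/1649 → advance -1; mR−mL=4512/1649 → turn +1·90°
n=6: pose=(-4,-8,W); sL=15/29, sR=2/3; mL=-161/174, mR=1/3; mL+mR=-103/174 → advance -1; mR−mL=73/58 → turn +1·90°
n=7: pose=(-3,-8,S); sL=120/257, sR=24/53; mL=-9348/13621, mR=12/53; mL+mR=-6264/13621 → advance -1; mR−mL=12432/13621 → turn +1·90°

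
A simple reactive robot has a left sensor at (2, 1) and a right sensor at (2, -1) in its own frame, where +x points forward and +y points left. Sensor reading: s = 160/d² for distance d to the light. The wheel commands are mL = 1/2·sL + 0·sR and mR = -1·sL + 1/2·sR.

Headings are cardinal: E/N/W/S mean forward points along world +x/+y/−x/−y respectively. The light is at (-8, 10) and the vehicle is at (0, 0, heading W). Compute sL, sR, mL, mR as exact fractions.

160/157 160/117 80/157 -6160/18369

left sensor world pos  = (-2, -1); dL² = 157
right sensor world pos = (-2, 1); dR² = 117
sL = 160/157 = 160/157
sR = 160/117 = 160/117
mL = 1/2·sL + 0·sR = 80/157
mR = -1·sL + 1/2·sR = -6160/18369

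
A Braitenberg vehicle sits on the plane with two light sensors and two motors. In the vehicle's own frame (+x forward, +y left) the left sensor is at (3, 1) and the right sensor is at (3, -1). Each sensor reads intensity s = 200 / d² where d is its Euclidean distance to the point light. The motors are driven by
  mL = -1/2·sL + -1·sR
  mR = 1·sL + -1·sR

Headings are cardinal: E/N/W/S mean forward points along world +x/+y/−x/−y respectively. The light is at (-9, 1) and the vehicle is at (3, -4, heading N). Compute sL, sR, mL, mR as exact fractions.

left sensor world pos  = (2, -1); dL² = 125
right sensor world pos = (4, -1); dR² = 173
sL = 200/125 = 8/5
sR = 200/173 = 200/173
mL = -1/2·sL + -1·sR = -1692/865
mR = 1·sL + -1·sR = 384/865

8/5 200/173 -1692/865 384/865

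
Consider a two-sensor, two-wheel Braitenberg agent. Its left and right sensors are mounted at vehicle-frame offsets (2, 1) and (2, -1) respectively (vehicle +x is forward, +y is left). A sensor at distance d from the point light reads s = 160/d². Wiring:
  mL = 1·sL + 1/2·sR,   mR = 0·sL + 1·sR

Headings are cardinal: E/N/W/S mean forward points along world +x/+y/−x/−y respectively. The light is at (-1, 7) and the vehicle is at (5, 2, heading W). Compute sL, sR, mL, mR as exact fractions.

left sensor world pos  = (3, 1); dL² = 52
right sensor world pos = (3, 3); dR² = 32
sL = 160/52 = 40/13
sR = 160/32 = 5
mL = 1·sL + 1/2·sR = 145/26
mR = 0·sL + 1·sR = 5

40/13 5 145/26 5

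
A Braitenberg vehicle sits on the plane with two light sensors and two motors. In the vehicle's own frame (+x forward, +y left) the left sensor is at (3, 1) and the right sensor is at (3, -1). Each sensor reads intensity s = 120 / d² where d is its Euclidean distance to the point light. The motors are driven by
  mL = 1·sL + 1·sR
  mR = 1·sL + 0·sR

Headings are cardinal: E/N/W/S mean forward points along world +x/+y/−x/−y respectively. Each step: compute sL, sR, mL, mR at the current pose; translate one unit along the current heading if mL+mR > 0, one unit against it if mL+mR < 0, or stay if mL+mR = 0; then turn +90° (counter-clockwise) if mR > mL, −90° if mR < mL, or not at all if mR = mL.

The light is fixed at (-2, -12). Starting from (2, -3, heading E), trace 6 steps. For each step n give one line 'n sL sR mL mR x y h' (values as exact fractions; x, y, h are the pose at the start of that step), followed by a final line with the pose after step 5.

n=0: pose=(2,-3,E); sL=120/149, sR=120/113; mL=31440/16837, mR=120/149; mL+mR=45000/16837 → advance +1; mR−mL=-120/113 → turn -1·90°
n=1: pose=(3,-3,S); sL=5/3, sR=30/13; mL=155/39, mR=5/3; mL+mR=220/39 → advance +1; mR−mL=-30/13 → turn -1·90°
n=2: pose=(3,-4,W); sL=120/53, sR=24/17; mL=3312/901, mR=120/53; mL+mR=5352/901 → advance +1; mR−mL=-24/17 → turn -1·90°
n=3: pose=(2,-4,N); sL=12/13, sR=60/73; mL=1656/949, mR=12/13; mL+mR=2532/949 → advance +1; mR−mL=-60/73 → turn -1·90°
n=4: pose=(2,-3,E); sL=120/149, sR=120/113; mL=31440/16837, mR=120/149; mL+mR=45000/16837 → advance +1; mR−mL=-120/113 → turn -1·90°
n=5: pose=(3,-3,S); sL=5/3, sR=30/13; mL=155/39, mR=5/3; mL+mR=220/39 → advance +1; mR−mL=-30/13 → turn -1·90°

0 120/149 120/113 31440/16837 120/149 2 -3 E
1 5/3 30/13 155/39 5/3 3 -3 S
2 120/53 24/17 3312/901 120/53 3 -4 W
3 12/13 60/73 1656/949 12/13 2 -4 N
4 120/149 120/113 31440/16837 120/149 2 -3 E
5 5/3 30/13 155/39 5/3 3 -3 S
final 3 -4 W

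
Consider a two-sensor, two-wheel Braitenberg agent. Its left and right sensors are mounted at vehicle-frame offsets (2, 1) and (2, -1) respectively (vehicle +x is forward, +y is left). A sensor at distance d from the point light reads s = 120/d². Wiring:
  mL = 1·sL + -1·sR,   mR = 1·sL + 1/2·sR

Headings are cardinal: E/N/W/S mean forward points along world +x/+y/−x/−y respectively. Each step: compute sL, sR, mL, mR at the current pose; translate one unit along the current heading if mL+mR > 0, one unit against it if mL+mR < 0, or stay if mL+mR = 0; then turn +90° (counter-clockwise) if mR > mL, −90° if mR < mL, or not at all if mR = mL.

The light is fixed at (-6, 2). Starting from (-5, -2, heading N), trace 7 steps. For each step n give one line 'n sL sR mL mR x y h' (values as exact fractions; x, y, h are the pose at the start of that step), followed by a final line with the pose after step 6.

n=0: pose=(-5,-2,N); sL=30, sR=15; mL=15, mR=75/2; mL+mR=105/2 → advance +1; mR−mL=45/2 → turn +1·90°
n=1: pose=(-5,-1,W); sL=120/17, sR=24; mL=-288/17, mR=324/17; mL+mR=36/17 → advance +1; mR−mL=36 → turn +1·90°
n=2: pose=(-6,-1,S); sL=60/13, sR=60/13; mL=0, mR=90/13; mL+mR=90/13 → advance +1; mR−mL=90/13 → turn +1·90°
n=3: pose=(-6,-2,E); sL=120/13, sR=120/29; mL=1920/377, mR=4260/377; mL+mR=6180/377 → advance +1; mR−mL=180/29 → turn +1·90°
n=4: pose=(-5,-2,N); sL=30, sR=15; mL=15, mR=75/2; mL+mR=105/2 → advance +1; mR−mL=45/2 → turn +1·90°
n=5: pose=(-5,-1,W); sL=120/17, sR=24; mL=-288/17, mR=324/17; mL+mR=36/17 → advance +1; mR−mL=36 → turn +1·90°
n=6: pose=(-6,-1,S); sL=60/13, sR=60/13; mL=0, mR=90/13; mL+mR=90/13 → advance +1; mR−mL=90/13 → turn +1·90°

0 30 15 15 75/2 -5 -2 N
1 120/17 24 -288/17 324/17 -5 -1 W
2 60/13 60/13 0 90/13 -6 -1 S
3 120/13 120/29 1920/377 4260/377 -6 -2 E
4 30 15 15 75/2 -5 -2 N
5 120/17 24 -288/17 324/17 -5 -1 W
6 60/13 60/13 0 90/13 -6 -1 S
final -6 -2 E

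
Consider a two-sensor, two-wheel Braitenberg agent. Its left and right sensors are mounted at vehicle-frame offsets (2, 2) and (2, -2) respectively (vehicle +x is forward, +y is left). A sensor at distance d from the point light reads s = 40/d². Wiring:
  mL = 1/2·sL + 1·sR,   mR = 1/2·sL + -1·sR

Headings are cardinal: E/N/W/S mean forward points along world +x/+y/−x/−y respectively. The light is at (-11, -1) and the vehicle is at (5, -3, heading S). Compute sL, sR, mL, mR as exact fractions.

left sensor world pos  = (7, -5); dL² = 340
right sensor world pos = (3, -5); dR² = 212
sL = 40/340 = 2/17
sR = 40/212 = 10/53
mL = 1/2·sL + 1·sR = 223/901
mR = 1/2·sL + -1·sR = -117/901

2/17 10/53 223/901 -117/901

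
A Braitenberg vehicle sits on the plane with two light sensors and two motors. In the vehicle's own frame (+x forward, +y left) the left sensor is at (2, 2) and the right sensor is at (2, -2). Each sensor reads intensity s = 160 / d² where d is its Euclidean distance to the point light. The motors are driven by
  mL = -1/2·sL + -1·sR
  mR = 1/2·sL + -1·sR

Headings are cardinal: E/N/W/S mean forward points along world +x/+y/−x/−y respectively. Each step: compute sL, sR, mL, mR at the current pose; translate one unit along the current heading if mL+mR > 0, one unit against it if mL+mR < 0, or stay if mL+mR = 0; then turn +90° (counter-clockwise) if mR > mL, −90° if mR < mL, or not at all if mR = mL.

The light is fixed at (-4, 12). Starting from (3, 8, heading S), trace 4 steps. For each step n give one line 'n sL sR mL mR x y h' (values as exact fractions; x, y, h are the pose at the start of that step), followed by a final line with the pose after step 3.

n=0: pose=(3,8,S); sL=160/117, sR=160/61; mL=-23600/7137, mR=-13840/7137; mL+mR=-320/61 → advance -1; mR−mL=160/117 → turn +1·90°
n=1: pose=(3,9,E); sL=80/41, sR=80/53; mL=-5400/2173, mR=-1160/2173; mL+mR=-160/53 → advance -1; mR−mL=80/41 → turn +1·90°
n=2: pose=(2,9,N); sL=160/17, sR=32/13; mL=-1584/221, mR=496/221; mL+mR=-64/13 → advance -1; mR−mL=160/17 → turn +1·90°
n=3: pose=(2,8,W); sL=40/13, sR=8; mL=-124/13, mR=-84/13; mL+mR=-16 → advance -1; mR−mL=40/13 → turn +1·90°

0 160/117 160/61 -23600/7137 -13840/7137 3 8 S
1 80/41 80/53 -5400/2173 -1160/2173 3 9 E
2 160/17 32/13 -1584/221 496/221 2 9 N
3 40/13 8 -124/13 -84/13 2 8 W
final 3 8 S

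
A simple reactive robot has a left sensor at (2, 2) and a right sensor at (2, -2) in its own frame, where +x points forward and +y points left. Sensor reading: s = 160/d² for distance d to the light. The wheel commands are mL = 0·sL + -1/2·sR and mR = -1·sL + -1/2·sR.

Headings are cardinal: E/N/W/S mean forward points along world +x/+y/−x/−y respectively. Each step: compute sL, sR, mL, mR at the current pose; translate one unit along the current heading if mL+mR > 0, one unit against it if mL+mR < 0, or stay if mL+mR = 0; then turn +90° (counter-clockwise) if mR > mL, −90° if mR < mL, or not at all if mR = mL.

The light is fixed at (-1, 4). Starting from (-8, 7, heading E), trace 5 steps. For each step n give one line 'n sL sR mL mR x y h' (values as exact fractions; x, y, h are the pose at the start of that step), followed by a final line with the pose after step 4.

0 16/5 80/13 -40/13 -408/65 -8 7 E
1 160/37 160/101 -80/101 -19120/3737 -9 7 S
2 20/13 20/17 -10/17 -470/221 -9 8 W
3 160/117 160/61 -80/61 -19120/7137 -8 8 N
4 16/5 80/13 -40/13 -408/65 -8 7 E
final -9 7 S

n=0: pose=(-8,7,E); sL=16/5, sR=80/13; mL=-40/13, mR=-408/65; mL+mR=-608/65 → advance -1; mR−mL=-16/5 → turn -1·90°
n=1: pose=(-9,7,S); sL=160/37, sR=160/101; mL=-80/101, mR=-19120/3737; mL+mR=-22080/3737 → advance -1; mR−mL=-160/37 → turn -1·90°
n=2: pose=(-9,8,W); sL=20/13, sR=20/17; mL=-10/17, mR=-470/221; mL+mR=-600/221 → advance -1; mR−mL=-20/13 → turn -1·90°
n=3: pose=(-8,8,N); sL=160/117, sR=160/61; mL=-80/61, mR=-19120/7137; mL+mR=-28480/7137 → advance -1; mR−mL=-160/117 → turn -1·90°
n=4: pose=(-8,7,E); sL=16/5, sR=80/13; mL=-40/13, mR=-408/65; mL+mR=-608/65 → advance -1; mR−mL=-16/5 → turn -1·90°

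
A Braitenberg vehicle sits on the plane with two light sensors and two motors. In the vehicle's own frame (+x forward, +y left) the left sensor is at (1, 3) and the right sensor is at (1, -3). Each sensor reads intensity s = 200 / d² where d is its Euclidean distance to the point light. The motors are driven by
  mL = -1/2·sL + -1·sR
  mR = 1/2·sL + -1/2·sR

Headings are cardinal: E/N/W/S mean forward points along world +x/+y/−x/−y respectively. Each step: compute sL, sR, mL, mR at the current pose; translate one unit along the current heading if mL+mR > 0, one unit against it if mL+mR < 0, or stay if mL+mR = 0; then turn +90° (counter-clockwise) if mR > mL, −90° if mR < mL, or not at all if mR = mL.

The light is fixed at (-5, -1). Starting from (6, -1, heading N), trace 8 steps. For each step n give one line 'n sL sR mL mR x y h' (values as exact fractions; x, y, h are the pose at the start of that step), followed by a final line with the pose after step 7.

n=0: pose=(6,-1,N); sL=40/13, sR=200/197; mL=-6540/2561, mR=2640/2561; mL+mR=-300/197 → advance -1; mR−mL=9180/2561 → turn +1·90°
n=1: pose=(6,-2,W); sL=50/29, sR=25/13; mL=-1050/377, mR=-75/754; mL+mR=-75/26 → advance -1; mR−mL=2025/754 → turn +1·90°
n=2: pose=(7,-2,S); sL=200/229, sR=40/17; mL=-10860/3893, mR=-2880/3893; mL+mR=-60/17 → advance -1; mR−mL=7980/3893 → turn +1·90°
n=3: pose=(7,-1,E); sL=100/89, sR=100/89; mL=-150/89, mR=0; mL+mR=-150/89 → advance -1; mR−mL=150/89 → turn +1·90°
n=4: pose=(6,-1,N); sL=40/13, sR=200/197; mL=-6540/2561, mR=2640/2561; mL+mR=-300/197 → advance -1; mR−mL=9180/2561 → turn +1·90°
n=5: pose=(6,-2,W); sL=50/29, sR=25/13; mL=-1050/377, mR=-75/754; mL+mR=-75/26 → advance -1; mR−mL=2025/754 → turn +1·90°
n=6: pose=(7,-2,S); sL=200/229, sR=40/17; mL=-10860/3893, mR=-2880/3893; mL+mR=-60/17 → advance -1; mR−mL=7980/3893 → turn +1·90°
n=7: pose=(7,-1,E); sL=100/89, sR=100/89; mL=-150/89, mR=0; mL+mR=-150/89 → advance -1; mR−mL=150/89 → turn +1·90°

0 40/13 200/197 -6540/2561 2640/2561 6 -1 N
1 50/29 25/13 -1050/377 -75/754 6 -2 W
2 200/229 40/17 -10860/3893 -2880/3893 7 -2 S
3 100/89 100/89 -150/89 0 7 -1 E
4 40/13 200/197 -6540/2561 2640/2561 6 -1 N
5 50/29 25/13 -1050/377 -75/754 6 -2 W
6 200/229 40/17 -10860/3893 -2880/3893 7 -2 S
7 100/89 100/89 -150/89 0 7 -1 E
final 6 -1 N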